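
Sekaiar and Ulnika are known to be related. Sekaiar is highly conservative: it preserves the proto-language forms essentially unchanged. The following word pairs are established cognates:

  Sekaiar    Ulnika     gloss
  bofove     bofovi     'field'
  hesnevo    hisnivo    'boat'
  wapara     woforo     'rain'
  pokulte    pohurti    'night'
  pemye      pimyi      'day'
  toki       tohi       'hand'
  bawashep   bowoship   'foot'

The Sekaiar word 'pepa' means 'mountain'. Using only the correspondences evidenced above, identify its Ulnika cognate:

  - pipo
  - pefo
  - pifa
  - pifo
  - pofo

bawashep ~ bowoship — Sekaiar e corresponds to Ulnika i after a consonant, before a labial obstruent.
wapara ~ woforo — Sekaiar p corresponds to Ulnika f between vowels (before a back vowel).
wapara ~ woforo — Sekaiar a corresponds to Ulnika o word-finally.
Applying these to Sekaiar 'pepa':
  pepa → pipa   (e→i after a consonant, before a labial obstruent)
  pipa → pifa   (p→f between vowels (before a back vowel))
  pifa → pifo   (a→o word-finally)
So the Ulnika cognate is 'pifo'.

pifo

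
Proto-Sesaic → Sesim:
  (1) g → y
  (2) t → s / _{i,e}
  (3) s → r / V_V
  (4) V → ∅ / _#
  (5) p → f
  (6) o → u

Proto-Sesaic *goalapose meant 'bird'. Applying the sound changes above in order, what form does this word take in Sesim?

yualafur

Sesim: start from *goalapose.
  rule 1 (unconditioned shift): goalapose → yoalapose
  rule 2: no change — yoalapose
  rule 3 (rhotacism): yoalapose → yoalapore
  rule 4 (apocope): yoalapore → yoalapor
  rule 5 (unconditioned shift): yoalapor → yoalafor
  rule 6 (vowel merger): yoalafor → yualafur
  ⇒ Sesim yualafur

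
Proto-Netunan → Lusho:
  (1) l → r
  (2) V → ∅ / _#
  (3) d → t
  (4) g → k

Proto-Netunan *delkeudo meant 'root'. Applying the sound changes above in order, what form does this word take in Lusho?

terkeut

Lusho: start from *delkeudo.
  rule 1 (unconditioned shift): delkeudo → derkeudo
  rule 2 (apocope): derkeudo → derkeud
  rule 3 (unconditioned shift): derkeud → terkeut
  rule 4: no change — terkeut
  ⇒ Lusho terkeut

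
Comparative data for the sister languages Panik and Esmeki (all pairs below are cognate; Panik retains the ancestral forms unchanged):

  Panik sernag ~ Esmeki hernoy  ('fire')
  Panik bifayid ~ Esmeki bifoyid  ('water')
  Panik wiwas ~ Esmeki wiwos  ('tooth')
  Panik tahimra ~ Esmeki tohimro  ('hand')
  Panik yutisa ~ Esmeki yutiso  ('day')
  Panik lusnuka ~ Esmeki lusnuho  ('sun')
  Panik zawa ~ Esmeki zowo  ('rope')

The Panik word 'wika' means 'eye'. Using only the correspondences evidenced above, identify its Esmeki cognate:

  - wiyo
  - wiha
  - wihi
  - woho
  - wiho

wiho

lusnuka ~ lusnuho — Panik k corresponds to Esmeki h between vowels (before a back vowel).
tahimra ~ tohimro, yutisa ~ yutiso — Panik a corresponds to Esmeki o word-finally.
Applying these to Panik 'wika':
  wika → wiha   (k→h between vowels (before a back vowel))
  wiha → wiho   (a→o word-finally)
So the Esmeki cognate is 'wiho'.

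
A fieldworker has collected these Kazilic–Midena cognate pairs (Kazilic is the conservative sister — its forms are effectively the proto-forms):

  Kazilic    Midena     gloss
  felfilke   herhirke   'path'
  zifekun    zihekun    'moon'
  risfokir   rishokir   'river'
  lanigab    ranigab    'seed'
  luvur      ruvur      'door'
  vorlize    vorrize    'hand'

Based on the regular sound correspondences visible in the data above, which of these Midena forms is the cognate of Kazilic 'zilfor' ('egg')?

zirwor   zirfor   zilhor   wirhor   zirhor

zirhor

felfilke ~ herhirke — Kazilic l corresponds to Midena r after a vowel, before a labial obstruent.
risfokir ~ rishokir — Kazilic f corresponds to Midena h after a consonant, before a back vowel.
Applying these to Kazilic 'zilfor':
  zilfor → zirfor   (l→r after a vowel, before a labial obstruent)
  zirfor → zirhor   (f→h after a consonant, before a back vowel)
So the Midena cognate is 'zirhor'.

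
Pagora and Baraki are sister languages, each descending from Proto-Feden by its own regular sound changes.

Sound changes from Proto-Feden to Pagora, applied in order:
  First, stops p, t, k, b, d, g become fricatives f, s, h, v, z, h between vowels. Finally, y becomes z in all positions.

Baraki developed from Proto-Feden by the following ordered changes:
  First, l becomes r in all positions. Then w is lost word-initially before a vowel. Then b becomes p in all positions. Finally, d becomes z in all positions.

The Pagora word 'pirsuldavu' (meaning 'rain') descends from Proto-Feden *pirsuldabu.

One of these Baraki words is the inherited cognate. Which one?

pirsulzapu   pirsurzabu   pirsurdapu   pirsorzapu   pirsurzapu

pirsurzapu

Baraki: *pirsuldabu
  pirsuldabu → pirsurdabu   [unconditioned shift]
  pirsurdabu (rule 2 does not apply)
  pirsurdabu → pirsurdapu   [unconditioned shift]
  pirsurdapu → pirsurzapu   [unconditioned shift]
  giving Baraki pirsurzapu.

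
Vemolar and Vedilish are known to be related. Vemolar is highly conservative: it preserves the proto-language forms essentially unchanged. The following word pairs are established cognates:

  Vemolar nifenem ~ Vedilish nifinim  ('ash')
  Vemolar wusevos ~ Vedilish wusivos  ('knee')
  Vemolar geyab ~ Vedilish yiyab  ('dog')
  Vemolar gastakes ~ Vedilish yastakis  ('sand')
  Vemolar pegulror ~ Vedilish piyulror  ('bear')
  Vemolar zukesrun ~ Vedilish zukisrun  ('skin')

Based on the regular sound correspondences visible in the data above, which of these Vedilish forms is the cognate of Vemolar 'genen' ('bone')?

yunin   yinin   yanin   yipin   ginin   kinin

geyab ~ yiyab — Vemolar g corresponds to Vedilish y word-initially before a front vowel.
nifenem ~ nifinim — Vemolar e corresponds to Vedilish i after a consonant, before a nasal.
Applying these to Vemolar 'genen':
  genen → yenen   (g→y word-initially before a front vowel)
  yenen → yinen   (e→i after a consonant, before a nasal)
  yinen → yinin   (e→i after a consonant, before a nasal)
So the Vedilish cognate is 'yinin'.

yinin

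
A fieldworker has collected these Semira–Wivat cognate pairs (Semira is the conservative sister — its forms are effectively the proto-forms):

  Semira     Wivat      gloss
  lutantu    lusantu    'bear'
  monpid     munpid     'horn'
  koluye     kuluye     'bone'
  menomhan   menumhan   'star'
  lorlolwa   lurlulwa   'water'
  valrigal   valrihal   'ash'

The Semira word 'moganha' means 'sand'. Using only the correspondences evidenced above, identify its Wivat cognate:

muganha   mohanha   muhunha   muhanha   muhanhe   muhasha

koluye ~ kuluye, lorlolwa ~ lurlulwa — Semira o corresponds to Wivat u after a consonant, before a consonant other than r, m, n, p, b, f, v.
valrigal ~ valrihal — Semira g corresponds to Wivat h between vowels (before a back vowel).
Applying these to Semira 'moganha':
  moganha → muganha   (o→u after a consonant, before a consonant other than r, m, n, p, b, f, v)
  muganha → muhanha   (g→h between vowels (before a back vowel))
So the Wivat cognate is 'muhanha'.

muhanha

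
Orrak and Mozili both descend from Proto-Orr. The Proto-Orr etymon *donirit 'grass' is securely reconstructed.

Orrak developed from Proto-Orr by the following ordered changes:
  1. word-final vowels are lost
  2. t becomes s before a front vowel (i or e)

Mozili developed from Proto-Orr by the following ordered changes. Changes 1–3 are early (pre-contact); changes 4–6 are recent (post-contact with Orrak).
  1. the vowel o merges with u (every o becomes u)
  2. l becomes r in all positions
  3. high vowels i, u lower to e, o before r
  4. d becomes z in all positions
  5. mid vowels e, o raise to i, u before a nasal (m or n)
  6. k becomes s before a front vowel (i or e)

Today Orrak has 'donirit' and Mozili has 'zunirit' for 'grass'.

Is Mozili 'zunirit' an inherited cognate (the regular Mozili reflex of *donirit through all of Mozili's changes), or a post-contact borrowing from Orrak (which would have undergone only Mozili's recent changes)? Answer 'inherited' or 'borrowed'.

borrowed

If inherited, *donirit would pass through all of Mozili's changes:
Mozili: *donirit > dunirit > dunerit > zunerit  (by vowel merger, pre-rhotic lowering, unconditioned shift)
If borrowed from Orrak 'donirit' after the early changes, it would undergo only the recent ones:
  rule 4 (unconditioned shift): donirit → zonirit
  rule 5 (pre-nasal raising): zonirit → zunirit
  rule 6 (palatalisation): no change (zunirit)
  ⇒ as a loan: zunirit
Mozili 'zunirit' matches the loan outcome 'zunirit', not the inherited 'zunerit' — it skipped the early Mozili changes, so it was borrowed from Orrak.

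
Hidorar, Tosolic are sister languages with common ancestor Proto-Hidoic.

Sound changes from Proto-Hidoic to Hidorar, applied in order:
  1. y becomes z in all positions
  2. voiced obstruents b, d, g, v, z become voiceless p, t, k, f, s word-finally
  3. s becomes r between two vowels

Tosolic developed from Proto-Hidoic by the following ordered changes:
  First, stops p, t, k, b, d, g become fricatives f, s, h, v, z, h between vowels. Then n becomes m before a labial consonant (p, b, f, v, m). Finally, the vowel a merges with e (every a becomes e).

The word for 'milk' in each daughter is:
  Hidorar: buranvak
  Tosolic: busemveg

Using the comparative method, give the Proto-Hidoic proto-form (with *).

Position 8: Hidorar has k, Tosolic has g. Tosolic preserves g here (none of its changes turn any other segment into g), so the proto-segment is *g.
Position 5: Hidorar has n, Tosolic has m. Hidorar preserves n here (none of its changes turn any other segment into n), so the proto-segment is *n.
Position 3: Hidorar has r, Tosolic has s. Taking the neighbouring segments as reconstructed: Hidorar r could go back to *s or *r; Tosolic s could go back to *t or *s — the one source consistent with every daughter is *s.
Continuing position by position gives *busanvag; check it forward:
Hidorar: start from *busanvag.
  rule 1: no change — busanvag
  rule 2 (final devoicing): busanvag → busanvak
  rule 3 (rhotacism): busanvak → buranvak
  ⇒ Hidorar buranvak
Tosolic: *busanvag
  busanvag (rule 1 does not apply)
  busanvag → busamvag   [nasal place assimilation]
  busamvag → busemveg   [vowel merger]
  giving Tosolic busemveg.
No other proto-form is consistent with every reflex, so the reconstruction is *busanvag.

*busanvag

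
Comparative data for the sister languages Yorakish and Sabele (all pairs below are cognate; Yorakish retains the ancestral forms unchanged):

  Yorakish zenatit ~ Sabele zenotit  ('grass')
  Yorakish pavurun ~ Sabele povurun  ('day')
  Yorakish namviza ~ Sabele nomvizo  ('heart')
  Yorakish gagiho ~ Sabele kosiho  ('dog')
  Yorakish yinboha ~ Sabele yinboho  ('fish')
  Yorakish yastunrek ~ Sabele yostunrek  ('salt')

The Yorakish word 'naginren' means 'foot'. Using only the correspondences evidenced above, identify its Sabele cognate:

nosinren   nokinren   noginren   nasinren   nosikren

zenatit ~ zenotit, gagiho ~ kosiho — Yorakish a corresponds to Sabele o after a consonant, before a consonant other than r, m, n, p, b, f, v.
gagiho ~ kosiho — Yorakish g corresponds to Sabele s between vowels (before a front vowel).
Applying these to Yorakish 'naginren':
  naginren → noginren   (a→o after a consonant, before a consonant other than r, m, n, p, b, f, v)
  noginren → nosinren   (g→s between vowels (before a front vowel))
So the Sabele cognate is 'nosinren'.

nosinren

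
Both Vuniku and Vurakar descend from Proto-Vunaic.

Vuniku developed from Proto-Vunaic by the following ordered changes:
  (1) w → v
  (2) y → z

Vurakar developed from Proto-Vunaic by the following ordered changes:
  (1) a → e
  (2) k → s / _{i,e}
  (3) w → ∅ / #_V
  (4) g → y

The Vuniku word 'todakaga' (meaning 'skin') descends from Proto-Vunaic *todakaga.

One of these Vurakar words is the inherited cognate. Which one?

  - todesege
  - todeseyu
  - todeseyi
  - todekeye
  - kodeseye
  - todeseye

todeseye

Vurakar: *todakaga
  todakaga → todekege   [vowel merger]
  todekege → todesege   [palatalisation]
  todesege (rule 3 does not apply)
  todesege → todeseye   [unconditioned shift]
  giving Vurakar todeseye.
The other candidates each miss or misapply at least one Vurakar change.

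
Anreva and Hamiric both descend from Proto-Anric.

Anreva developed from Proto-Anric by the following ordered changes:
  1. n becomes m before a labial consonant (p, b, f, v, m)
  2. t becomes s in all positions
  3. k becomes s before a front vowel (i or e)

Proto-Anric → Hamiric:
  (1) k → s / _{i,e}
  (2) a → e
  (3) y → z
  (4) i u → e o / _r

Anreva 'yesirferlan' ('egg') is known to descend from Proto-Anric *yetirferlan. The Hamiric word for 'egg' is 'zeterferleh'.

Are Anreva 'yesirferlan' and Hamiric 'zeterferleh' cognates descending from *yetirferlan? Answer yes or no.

Derive the expected Hamiric reflex of *yetirferlan:
Hamiric: start from *yetirferlan.
  rule 1: no change — yetirferlan
  rule 2 (vowel merger): yetirferlan → yetirferlen
  rule 3 (unconditioned shift): yetirferlen → zetirferlen
  rule 4 (pre-rhotic lowering): zetirferlen → zeterferlen
  ⇒ Hamiric zeterferlen
The regular Hamiric reflex would be 'zeterferlen', but the attested form is 'zeterferleh'. The correspondence is irregular, so they are not cognates (the Hamiric form has a different source).

no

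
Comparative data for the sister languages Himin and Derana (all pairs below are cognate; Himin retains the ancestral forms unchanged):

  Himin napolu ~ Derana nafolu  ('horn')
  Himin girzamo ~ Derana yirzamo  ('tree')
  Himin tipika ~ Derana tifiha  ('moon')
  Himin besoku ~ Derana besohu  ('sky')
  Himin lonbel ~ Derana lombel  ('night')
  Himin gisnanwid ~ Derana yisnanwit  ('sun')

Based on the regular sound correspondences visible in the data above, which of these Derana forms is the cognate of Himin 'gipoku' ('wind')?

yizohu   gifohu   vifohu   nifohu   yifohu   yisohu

yifohu

girzamo ~ yirzamo, gisnanwid ~ yisnanwit — Himin g corresponds to Derana y word-initially before a front vowel.
napolu ~ nafolu — Himin p corresponds to Derana f between vowels (before a back vowel).
besoku ~ besohu — Himin k corresponds to Derana h between vowels (before a back vowel).
Applying these to Himin 'gipoku':
  gipoku → yipoku   (g→y word-initially before a front vowel)
  yipoku → yifoku   (p→f between vowels (before a back vowel))
  yifoku → yifohu   (k→h between vowels (before a back vowel))
So the Derana cognate is 'yifohu'.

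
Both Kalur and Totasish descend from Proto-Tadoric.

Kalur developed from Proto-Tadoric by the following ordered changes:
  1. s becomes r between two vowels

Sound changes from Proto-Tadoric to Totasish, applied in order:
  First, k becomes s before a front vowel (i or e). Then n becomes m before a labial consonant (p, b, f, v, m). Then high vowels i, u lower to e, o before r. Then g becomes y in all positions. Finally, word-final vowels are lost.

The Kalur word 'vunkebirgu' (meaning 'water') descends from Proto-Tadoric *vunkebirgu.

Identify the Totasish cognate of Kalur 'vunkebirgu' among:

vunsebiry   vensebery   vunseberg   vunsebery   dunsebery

Totasish: start from *vunkebirgu.
  rule 1 (palatalisation): vunkebirgu → vunsebirgu
  rule 2: no change — vunsebirgu
  rule 3 (pre-rhotic lowering): vunsebirgu → vunsebergu
  rule 4 (unconditioned shift): vunsebergu → vunseberyu
  rule 5 (apocope): vunseberyu → vunsebery
  ⇒ Totasish vunsebery
Only 'vunsebery' matches the regular Totasish development of *vunkebirgu.

vunsebery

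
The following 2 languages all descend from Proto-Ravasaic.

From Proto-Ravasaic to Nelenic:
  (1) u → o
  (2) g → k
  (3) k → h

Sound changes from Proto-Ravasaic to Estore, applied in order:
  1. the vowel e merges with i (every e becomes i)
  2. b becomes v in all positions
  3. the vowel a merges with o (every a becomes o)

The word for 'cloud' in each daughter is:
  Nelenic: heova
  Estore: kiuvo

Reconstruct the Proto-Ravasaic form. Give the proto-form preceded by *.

*keuva

Position 3: Nelenic has o, Estore has u. Estore preserves u here (none of its changes turn any other segment into u), so the proto-segment is *u.
Position 1: Nelenic has h, Estore has k. Estore preserves k here (none of its changes turn any other segment into k), so the proto-segment is *k.
Verify the candidate proto-form against each daughter:
Nelenic: start from *keuva.
  rule 1 (vowel merger): keuva → keova
  rule 2: no change — keova
  rule 3 (unconditioned shift): keova → heova
  ⇒ Nelenic heova
Estore: start from *keuva.
  rule 1 (vowel merger): keuva → kiuva
  rule 2: no change — kiuva
  rule 3 (vowel merger): kiuva → kiuvo
  ⇒ Estore kiuvo
No other proto-form is consistent with every reflex, so the reconstruction is *keuva.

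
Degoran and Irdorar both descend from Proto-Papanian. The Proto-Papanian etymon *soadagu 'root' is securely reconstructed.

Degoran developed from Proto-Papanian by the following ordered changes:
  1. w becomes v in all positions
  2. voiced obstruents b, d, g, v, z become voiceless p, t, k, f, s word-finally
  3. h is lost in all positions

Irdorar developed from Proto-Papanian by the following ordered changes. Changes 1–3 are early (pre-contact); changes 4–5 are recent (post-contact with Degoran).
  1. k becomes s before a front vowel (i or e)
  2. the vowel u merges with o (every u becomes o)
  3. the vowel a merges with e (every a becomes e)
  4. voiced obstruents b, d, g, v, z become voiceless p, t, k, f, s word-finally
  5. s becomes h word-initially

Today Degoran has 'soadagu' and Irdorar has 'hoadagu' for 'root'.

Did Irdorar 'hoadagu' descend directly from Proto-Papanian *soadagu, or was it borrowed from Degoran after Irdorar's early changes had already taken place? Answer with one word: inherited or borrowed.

borrowed

If inherited, *soadagu would pass through all of Irdorar's changes:
Irdorar: *soadagu
  soadagu (rule 1 does not apply)
  soadagu → soadago   [vowel merger]
  soadago → soedego   [vowel merger]
  soedego (rule 4 does not apply)
  soedego → hoedego   [debuccalisation]
  giving Irdorar hoedego.
If borrowed from Degoran 'soadagu' after the early changes, it would undergo only the recent ones:
  rule 4 (final devoicing): no change (soadagu)
  rule 5 (debuccalisation): soadagu → hoadagu
  ⇒ as a loan: hoadagu
Irdorar 'hoadagu' matches the loan outcome 'hoadagu', not the inherited 'hoedego' — it skipped the early Irdorar changes, so it was borrowed from Degoran.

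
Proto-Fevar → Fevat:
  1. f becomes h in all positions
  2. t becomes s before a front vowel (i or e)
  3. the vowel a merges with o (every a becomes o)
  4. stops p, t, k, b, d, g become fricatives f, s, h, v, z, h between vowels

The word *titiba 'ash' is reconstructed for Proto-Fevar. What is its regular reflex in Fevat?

Fevat: *titiba
  titiba (rule 1 does not apply)
  titiba → sisiba   [palatalisation]
  sisiba → sisibo   [vowel merger]
  sisibo → sisivo   [intervocalic lenition]
  giving Fevat sisivo.

sisivo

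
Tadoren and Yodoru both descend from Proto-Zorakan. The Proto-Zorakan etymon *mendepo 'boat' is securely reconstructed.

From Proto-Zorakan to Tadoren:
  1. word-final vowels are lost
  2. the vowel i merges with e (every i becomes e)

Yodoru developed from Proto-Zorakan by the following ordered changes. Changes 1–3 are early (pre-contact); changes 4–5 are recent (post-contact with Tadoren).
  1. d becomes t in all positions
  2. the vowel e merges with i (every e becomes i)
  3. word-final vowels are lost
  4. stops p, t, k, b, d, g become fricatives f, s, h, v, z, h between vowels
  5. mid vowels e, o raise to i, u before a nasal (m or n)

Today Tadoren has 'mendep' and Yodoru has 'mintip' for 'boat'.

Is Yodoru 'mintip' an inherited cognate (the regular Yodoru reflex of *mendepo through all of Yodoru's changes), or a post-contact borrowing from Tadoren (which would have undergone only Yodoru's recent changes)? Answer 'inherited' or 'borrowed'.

inherited

If inherited, *mendepo would pass through all of Yodoru's changes:
Yodoru: *mendepo > mentepo > mintipo > mintip  (by unconditioned shift, vowel merger, apocope)
If borrowed from Tadoren 'mendep' after the early changes, it would undergo only the recent ones:
  rule 4 (intervocalic lenition): no change (mendep)
  rule 5 (pre-nasal raising): mendep → mindep
  ⇒ as a loan: mindep
Yodoru 'mintip' matches the inherited outcome exactly, so it is an inherited cognate, not a loan.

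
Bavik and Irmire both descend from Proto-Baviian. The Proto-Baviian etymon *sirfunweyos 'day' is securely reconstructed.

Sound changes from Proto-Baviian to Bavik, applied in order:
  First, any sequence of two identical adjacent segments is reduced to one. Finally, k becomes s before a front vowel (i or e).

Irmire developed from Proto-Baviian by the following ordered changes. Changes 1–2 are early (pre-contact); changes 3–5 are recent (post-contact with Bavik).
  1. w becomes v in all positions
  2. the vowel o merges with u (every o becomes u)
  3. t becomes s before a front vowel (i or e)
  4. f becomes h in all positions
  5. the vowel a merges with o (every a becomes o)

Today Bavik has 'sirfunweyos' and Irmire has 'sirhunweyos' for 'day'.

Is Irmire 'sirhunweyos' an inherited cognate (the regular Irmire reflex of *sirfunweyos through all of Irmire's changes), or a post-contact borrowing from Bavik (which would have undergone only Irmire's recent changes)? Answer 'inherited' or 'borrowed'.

If inherited, *sirfunweyos would pass through all of Irmire's changes:
Irmire: *sirfunweyos > sirfunveyos > sirfunveyus > sirhunveyus  (by unconditioned shift, vowel merger, unconditioned shift)
If borrowed from Bavik 'sirfunweyos' after the early changes, it would undergo only the recent ones:
  rule 3 (palatalisation): no change (sirfunweyos)
  rule 4 (unconditioned shift): sirfunweyos → sirhunweyos
  rule 5 (vowel merger): no change (sirhunweyos)
  ⇒ as a loan: sirhunweyos
Irmire 'sirhunweyos' matches the loan outcome 'sirhunweyos', not the inherited 'sirhunveyus' — it skipped the early Irmire changes, so it was borrowed from Bavik.

borrowed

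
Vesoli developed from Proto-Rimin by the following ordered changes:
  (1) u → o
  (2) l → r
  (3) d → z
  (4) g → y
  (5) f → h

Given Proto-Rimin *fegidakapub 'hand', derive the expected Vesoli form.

Vesoli: *fegidakapub > fegidakapob > fegizakapob > feyizakapob > heyizakapob  (by vowel merger, unconditioned shift, unconditioned shift, unconditioned shift)

heyizakapob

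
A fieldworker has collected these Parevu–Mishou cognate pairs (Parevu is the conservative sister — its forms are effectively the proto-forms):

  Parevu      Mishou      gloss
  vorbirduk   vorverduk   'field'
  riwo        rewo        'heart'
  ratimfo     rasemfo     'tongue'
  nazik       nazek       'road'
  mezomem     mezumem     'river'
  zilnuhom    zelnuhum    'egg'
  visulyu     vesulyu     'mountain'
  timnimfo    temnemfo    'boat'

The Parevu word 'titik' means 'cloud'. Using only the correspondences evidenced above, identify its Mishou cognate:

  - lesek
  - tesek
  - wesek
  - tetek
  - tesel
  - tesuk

riwo ~ rewo, nazik ~ nazek — Parevu i corresponds to Mishou e after a consonant, before a consonant other than r, m, n, p, b, f, v.
ratimfo ~ rasemfo — Parevu t corresponds to Mishou s between vowels (before a front vowel).
Applying these to Parevu 'titik':
  titik → tetik   (i→e after a consonant, before a consonant other than r, m, n, p, b, f, v)
  tetik → tesik   (t→s between vowels (before a front vowel))
  tesik → tesek   (i→e after a consonant, before a consonant other than r, m, n, p, b, f, v)
So the Mishou cognate is 'tesek'.

tesek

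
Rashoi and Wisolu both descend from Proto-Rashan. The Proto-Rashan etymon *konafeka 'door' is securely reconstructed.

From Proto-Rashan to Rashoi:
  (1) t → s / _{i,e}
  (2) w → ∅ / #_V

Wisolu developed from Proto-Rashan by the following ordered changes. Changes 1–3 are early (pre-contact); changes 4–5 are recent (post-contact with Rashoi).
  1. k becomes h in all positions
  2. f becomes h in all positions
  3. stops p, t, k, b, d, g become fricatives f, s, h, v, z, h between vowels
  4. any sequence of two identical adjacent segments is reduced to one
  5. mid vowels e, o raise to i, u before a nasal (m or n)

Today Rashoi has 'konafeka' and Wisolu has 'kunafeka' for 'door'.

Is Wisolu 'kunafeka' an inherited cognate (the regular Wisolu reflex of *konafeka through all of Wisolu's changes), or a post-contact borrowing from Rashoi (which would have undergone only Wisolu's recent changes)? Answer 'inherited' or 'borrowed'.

If inherited, *konafeka would pass through all of Wisolu's changes:
Wisolu: *konafeka
  konafeka → honafeha   [unconditioned shift]
  honafeha → honaheha   [unconditioned shift]
  honaheha (rule 3 does not apply)
  honaheha (rule 4 does not apply)
  honaheha → hunaheha   [pre-nasal raising]
  giving Wisolu hunaheha.
If borrowed from Rashoi 'konafeka' after the early changes, it would undergo only the recent ones:
  rule 4 (degemination): no change (konafeka)
  rule 5 (pre-nasal raising): konafeka → kunafeka
  ⇒ as a loan: kunafeka
Wisolu 'kunafeka' matches the loan outcome 'kunafeka', not the inherited 'hunaheha' — it skipped the early Wisolu changes, so it was borrowed from Rashoi.

borrowed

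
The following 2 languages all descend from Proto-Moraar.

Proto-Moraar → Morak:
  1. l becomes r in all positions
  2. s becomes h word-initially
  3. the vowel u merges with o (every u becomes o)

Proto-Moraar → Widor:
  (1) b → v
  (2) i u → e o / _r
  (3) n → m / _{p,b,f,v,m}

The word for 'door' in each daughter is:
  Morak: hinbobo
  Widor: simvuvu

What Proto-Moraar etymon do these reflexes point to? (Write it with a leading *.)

*sinbubu

Position 4: Morak has b, Widor has v. Morak preserves b here (none of its changes turn any other segment into b), so the proto-segment is *b.
Position 6: Morak has b, Widor has v. Morak preserves b here (none of its changes turn any other segment into b), so the proto-segment is *b.
Position 7: Morak has o, Widor has u. Widor preserves u here (none of its changes turn any other segment into u), so the proto-segment is *u.
Verify the candidate proto-form against each daughter:
Morak: start from *sinbubu.
  rule 1: no change — sinbubu
  rule 2 (debuccalisation): sinbubu → hinbubu
  rule 3 (vowel merger): hinbubu → hinbobo
  ⇒ Morak hinbobo
Widor: *sinbubu > sinvuvu > simvuvu  (by unconditioned shift, nasal place assimilation)
*sinbubu is the unique common source.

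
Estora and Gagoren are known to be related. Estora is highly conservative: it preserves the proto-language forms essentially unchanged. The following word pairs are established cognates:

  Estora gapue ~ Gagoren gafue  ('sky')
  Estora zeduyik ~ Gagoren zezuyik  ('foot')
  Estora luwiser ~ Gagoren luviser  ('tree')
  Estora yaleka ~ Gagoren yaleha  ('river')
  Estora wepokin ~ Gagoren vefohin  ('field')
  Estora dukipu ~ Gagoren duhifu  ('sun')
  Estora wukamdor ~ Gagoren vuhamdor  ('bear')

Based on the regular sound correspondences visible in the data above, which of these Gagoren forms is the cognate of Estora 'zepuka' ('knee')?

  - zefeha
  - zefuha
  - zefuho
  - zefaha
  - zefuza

gapue ~ gafue, dukipu ~ duhifu — Estora p corresponds to Gagoren f between vowels (before a back vowel).
yaleka ~ yaleha, wukamdor ~ vuhamdor — Estora k corresponds to Gagoren h between vowels (before a back vowel).
Applying these to Estora 'zepuka':
  zepuka → zefuka   (p→f between vowels (before a back vowel))
  zefuka → zefuha   (k→h between vowels (before a back vowel))
So the Gagoren cognate is 'zefuha'.

zefuha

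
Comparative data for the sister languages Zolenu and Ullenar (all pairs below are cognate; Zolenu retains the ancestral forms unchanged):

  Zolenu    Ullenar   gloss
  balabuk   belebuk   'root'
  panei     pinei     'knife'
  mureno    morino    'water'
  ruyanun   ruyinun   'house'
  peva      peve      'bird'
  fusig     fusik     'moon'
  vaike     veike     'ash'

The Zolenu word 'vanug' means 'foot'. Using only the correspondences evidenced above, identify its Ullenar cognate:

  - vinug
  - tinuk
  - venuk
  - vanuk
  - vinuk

vinuk

panei ~ pinei, ruyanun ~ ruyinun — Zolenu a corresponds to Ullenar i after a consonant, before a nasal.
fusig ~ fusik — Zolenu g corresponds to Ullenar k word-finally.
Applying these to Zolenu 'vanug':
  vanug → vinug   (a→i after a consonant, before a nasal)
  vinug → vinuk   (g→k word-finally)
So the Ullenar cognate is 'vinuk'.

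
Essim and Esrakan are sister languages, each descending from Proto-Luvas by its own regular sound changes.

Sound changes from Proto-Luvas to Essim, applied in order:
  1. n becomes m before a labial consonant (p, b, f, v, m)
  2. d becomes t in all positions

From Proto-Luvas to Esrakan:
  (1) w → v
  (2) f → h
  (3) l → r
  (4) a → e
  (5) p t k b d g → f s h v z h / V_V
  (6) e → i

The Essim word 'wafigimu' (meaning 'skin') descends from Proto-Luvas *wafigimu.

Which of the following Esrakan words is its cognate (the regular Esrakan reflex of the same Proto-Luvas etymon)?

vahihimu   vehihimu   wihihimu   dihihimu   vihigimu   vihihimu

Esrakan: start from *wafigimu.
  rule 1 (unconditioned shift): wafigimu → vafigimu
  rule 2 (unconditioned shift): vafigimu → vahigimu
  rule 3: no change — vahigimu
  rule 4 (vowel merger): vahigimu → vehigimu
  rule 5 (intervocalic lenition): vehigimu → vehihimu
  rule 6 (vowel merger): vehihimu → vihihimu
  ⇒ Esrakan vihihimu

vihihimu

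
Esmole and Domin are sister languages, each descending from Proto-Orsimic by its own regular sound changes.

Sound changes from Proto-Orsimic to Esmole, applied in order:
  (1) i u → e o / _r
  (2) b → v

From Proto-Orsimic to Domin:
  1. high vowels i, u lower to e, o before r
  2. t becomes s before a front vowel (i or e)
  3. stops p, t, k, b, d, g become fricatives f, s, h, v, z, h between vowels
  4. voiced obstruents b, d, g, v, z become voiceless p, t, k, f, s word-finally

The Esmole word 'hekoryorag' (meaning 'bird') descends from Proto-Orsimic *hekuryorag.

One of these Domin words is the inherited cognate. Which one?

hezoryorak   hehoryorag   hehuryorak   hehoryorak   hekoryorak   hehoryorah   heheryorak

Domin: *hekuryorag > hekoryorag > hehoryorag > hehoryorak  (by pre-rhotic lowering, intervocalic lenition, final devoicing)
Only 'hehoryorak' matches the regular Domin development of *hekuryorag.

hehoryorak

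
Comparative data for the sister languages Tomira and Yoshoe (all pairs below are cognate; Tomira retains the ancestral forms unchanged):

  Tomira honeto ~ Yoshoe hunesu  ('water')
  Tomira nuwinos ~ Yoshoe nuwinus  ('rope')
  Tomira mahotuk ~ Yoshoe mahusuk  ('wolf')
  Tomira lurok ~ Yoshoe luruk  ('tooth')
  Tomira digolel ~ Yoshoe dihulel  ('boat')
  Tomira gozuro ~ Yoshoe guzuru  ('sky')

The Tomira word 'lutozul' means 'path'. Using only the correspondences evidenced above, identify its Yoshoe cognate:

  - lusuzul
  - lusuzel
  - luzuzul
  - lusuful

lusuzul

honeto ~ hunesu — Tomira t corresponds to Yoshoe s between vowels (before a back vowel).
nuwinos ~ nuwinus, mahotuk ~ mahusuk — Tomira o corresponds to Yoshoe u after a consonant, before a consonant other than r, m, n, p, b, f, v.
Applying these to Tomira 'lutozul':
  lutozul → lusozul   (t→s between vowels (before a back vowel))
  lusozul → lusuzul   (o→u after a consonant, before a consonant other than r, m, n, p, b, f, v)
So the Yoshoe cognate is 'lusuzul'.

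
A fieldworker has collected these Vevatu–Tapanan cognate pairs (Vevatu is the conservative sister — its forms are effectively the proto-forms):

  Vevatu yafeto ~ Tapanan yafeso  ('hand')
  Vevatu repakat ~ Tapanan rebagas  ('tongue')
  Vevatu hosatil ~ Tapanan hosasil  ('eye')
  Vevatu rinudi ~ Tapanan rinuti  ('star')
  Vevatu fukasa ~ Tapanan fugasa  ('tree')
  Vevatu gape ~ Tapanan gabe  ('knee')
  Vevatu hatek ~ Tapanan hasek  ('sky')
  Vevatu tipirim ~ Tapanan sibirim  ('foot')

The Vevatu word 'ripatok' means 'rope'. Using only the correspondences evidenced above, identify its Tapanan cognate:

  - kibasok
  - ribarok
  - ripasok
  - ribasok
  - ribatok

ribasok

repakat ~ rebagas — Vevatu p corresponds to Tapanan b between vowels (before a back vowel).
yafeto ~ yafeso — Vevatu t corresponds to Tapanan s between vowels (before a back vowel).
Applying these to Vevatu 'ripatok':
  ripatok → ribatok   (p→b between vowels (before a back vowel))
  ribatok → ribasok   (t→s between vowels (before a back vowel))
So the Tapanan cognate is 'ribasok'.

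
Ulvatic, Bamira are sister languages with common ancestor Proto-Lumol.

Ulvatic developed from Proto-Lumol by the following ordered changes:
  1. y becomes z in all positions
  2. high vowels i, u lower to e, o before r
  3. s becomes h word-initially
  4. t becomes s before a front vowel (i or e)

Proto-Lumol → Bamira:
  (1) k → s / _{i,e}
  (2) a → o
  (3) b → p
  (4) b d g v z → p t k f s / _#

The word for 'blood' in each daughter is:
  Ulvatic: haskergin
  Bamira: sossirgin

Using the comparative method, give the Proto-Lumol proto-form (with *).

*saskirgin

Position 4: Ulvatic has k, Bamira has s. Ulvatic preserves k here (none of its changes turn any other segment into k), so the proto-segment is *k.
Position 2: Ulvatic has a, Bamira has o. Ulvatic preserves a here (none of its changes turn any other segment into a), so the proto-segment is *a.
Position 1: Ulvatic has h, Bamira has s. Taking the neighbouring segments as reconstructed: Ulvatic h could go back to *s or *h; Bamira s can only go back to *s — the one source consistent with every daughter is *s.
This points to *saskirgin. Verify forward in each daughter:
Ulvatic: *saskirgin > saskergin > haskergin  (by pre-rhotic lowering, debuccalisation)
Bamira: *saskirgin
  saskirgin → sassirgin   [palatalisation]
  sassirgin → sossirgin   [vowel merger]
  sossirgin (rule 3 does not apply)
  sossirgin (rule 4 does not apply)
  giving Bamira sossirgin.
Only *saskirgin yields all of Ulvatic haskergin, Bamira sossirgin.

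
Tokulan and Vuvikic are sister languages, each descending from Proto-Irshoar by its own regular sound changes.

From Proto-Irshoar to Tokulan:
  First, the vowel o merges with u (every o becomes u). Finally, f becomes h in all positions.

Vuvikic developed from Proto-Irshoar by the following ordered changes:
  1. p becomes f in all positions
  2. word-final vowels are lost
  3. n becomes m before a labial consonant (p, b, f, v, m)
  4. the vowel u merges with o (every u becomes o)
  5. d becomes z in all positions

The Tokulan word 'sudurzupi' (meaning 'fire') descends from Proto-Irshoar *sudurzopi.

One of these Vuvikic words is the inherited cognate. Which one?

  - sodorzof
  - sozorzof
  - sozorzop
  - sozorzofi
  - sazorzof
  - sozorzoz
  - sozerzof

Vuvikic: start from *sudurzopi.
  rule 1 (unconditioned shift): sudurzopi → sudurzofi
  rule 2 (apocope): sudurzofi → sudurzof
  rule 3: no change — sudurzof
  rule 4 (vowel merger): sudurzof → sodorzof
  rule 5 (unconditioned shift): sodorzof → sozorzof
  ⇒ Vuvikic sozorzof
Among the options, 'sozorzof' alone shows every Vuvikic change applied in order.

sozorzof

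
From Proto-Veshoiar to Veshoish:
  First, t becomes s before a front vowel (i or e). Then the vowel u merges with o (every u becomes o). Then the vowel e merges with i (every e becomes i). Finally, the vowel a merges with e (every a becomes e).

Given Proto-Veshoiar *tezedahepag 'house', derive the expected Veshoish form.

sizidehipeg

Veshoish: start from *tezedahepag.
  rule 1 (palatalisation): tezedahepag → sezedahepag
  rule 2: no change — sezedahepag
  rule 3 (vowel merger): sezedahepag → sizidahipag
  rule 4 (vowel merger): sizidahipag → sizidehipeg
  ⇒ Veshoish sizidehipeg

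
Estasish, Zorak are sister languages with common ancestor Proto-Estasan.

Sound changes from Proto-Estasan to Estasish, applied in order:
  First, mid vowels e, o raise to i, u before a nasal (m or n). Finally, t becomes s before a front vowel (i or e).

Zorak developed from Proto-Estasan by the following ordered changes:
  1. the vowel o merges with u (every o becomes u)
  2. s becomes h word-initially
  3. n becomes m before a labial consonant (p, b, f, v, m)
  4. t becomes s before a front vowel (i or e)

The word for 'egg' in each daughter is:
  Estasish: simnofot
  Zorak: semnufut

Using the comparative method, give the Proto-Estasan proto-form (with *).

Position 2: Estasish has i, Zorak has e. Zorak preserves e here (none of its changes turn any other segment into e), so the proto-segment is *e.
Position 7: Estasish has o, Zorak has u. Estasish preserves o here (none of its changes turn any other segment into o), so the proto-segment is *o.
Position 5: Estasish has o, Zorak has u. Estasish preserves o here (none of its changes turn any other segment into o), so the proto-segment is *o.
This points to *temnofot. Verify forward in each daughter:
Estasish: *temnofot
  temnofot → timnofot   [pre-nasal raising]
  timnofot → simnofot   [palatalisation]
  giving Estasish simnofot.
Zorak: *temnofot > temnufut > semnufut  (by vowel merger, palatalisation)
*temnofot is the unique common source.

*temnofot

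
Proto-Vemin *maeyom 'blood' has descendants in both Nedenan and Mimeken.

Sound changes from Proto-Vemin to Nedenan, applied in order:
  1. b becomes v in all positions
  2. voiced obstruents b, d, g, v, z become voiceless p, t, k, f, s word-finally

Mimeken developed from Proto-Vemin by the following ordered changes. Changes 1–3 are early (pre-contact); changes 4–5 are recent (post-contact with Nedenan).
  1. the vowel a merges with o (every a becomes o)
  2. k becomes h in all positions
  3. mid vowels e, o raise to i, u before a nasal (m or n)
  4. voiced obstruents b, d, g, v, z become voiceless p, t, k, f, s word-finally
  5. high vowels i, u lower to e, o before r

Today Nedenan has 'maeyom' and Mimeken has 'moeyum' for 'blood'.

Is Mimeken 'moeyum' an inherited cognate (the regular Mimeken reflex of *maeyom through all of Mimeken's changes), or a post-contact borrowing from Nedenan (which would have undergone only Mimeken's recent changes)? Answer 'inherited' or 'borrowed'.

inherited

If inherited, *maeyom would pass through all of Mimeken's changes:
Mimeken: *maeyom > moeyom > moeyum  (by vowel merger, pre-nasal raising)
If borrowed from Nedenan 'maeyom' after the early changes, it would undergo only the recent ones:
  rule 4 (final devoicing): no change (maeyom)
  rule 5 (pre-rhotic lowering): no change (maeyom)
  ⇒ as a loan: maeyom
Mimeken 'moeyum' matches the inherited outcome exactly, so it is an inherited cognate, not a loan.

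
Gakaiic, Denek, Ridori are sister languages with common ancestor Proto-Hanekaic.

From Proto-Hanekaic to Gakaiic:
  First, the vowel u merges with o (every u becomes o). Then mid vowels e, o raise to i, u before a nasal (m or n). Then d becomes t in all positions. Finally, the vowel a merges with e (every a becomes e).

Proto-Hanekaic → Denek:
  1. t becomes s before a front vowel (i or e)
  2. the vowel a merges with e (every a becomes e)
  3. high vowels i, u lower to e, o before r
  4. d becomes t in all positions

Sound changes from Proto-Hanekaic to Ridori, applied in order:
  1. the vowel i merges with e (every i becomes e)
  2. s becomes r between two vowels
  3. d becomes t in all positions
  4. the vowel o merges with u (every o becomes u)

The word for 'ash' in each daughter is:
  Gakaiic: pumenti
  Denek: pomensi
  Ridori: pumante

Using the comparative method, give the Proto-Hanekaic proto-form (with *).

Position 6: Gakaiic has t, Denek has s, Ridori has t. Taking the neighbouring segments as reconstructed: Gakaiic t could go back to *t or *d; Denek s could go back to *t or *s; Ridori t could go back to *t or *d — the one source consistent with every daughter is *t.
Position 2: Gakaiic has u, Denek has o, Ridori has u. Taking the neighbouring segments as reconstructed: Gakaiic u could go back to *o or *u; Denek o can only go back to *o; Ridori u could go back to *o or *u — the one source consistent with every daughter is *o.
Continuing position by position gives *pomanti; check it forward:
Gakaiic: *pomanti
  pomanti (rule 1 does not apply)
  pomanti → pumanti   [pre-nasal raising]
  pumanti (rule 3 does not apply)
  pumanti → pumenti   [vowel merger]
  giving Gakaiic pumenti.
Denek: *pomanti > pomansi > pomensi  (by palatalisation, vowel merger)
Ridori: *pomanti > pomante > pumante  (by vowel merger, vowel merger)
No other proto-form is consistent with every reflex, so the reconstruction is *pomanti.

*pomanti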